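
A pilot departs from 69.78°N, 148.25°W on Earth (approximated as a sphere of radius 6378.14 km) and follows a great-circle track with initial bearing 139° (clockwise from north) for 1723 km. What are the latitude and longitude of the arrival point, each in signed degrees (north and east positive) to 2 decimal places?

Angular distance δ = d/R = 1723/6378.14 = 0.27014 rad; initial bearing θ = 2.4260 rad.
sin φ₂ = sin φ₁ cos δ + cos φ₁ sin δ cos θ = (0.9384)(0.9637) + (0.3456)(0.2669)(-0.7547) = 0.8347, so φ₂ = 56.59°.
Δλ = atan2(sin θ sin δ cos φ₁, cos δ − sin φ₁ sin φ₂) = atan2(0.0605, 0.1804) = 18.539°.
λ₂ = -148.250° + 18.539° = -129.71°.

56.59°, -129.71°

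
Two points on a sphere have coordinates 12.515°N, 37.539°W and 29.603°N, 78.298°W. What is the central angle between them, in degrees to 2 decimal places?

With latitudes φ₁ = 12.515°, φ₂ = 29.603° and longitude difference Δλ = -40.759°:
Haversine: a = sin²(Δφ/2) + cos φ₁ cos φ₂ sin²(Δλ/2) = 0.0221 + (0.9762)(0.8695)(0.1213) = 0.12501.
Central angle c = 2·arcsin(√a) = 0.72275 rad.
So the angular separation is 41.41°.

41.41°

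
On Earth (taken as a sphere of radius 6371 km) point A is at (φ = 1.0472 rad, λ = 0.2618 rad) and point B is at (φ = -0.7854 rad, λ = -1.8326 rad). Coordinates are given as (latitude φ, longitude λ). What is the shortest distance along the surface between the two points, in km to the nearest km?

15801 km

With latitudes φ₁ = 60.000°, φ₂ = -45.000° and longitude difference Δλ = -120.000°:
cos c = sin φ₁ sin φ₂ + cos φ₁ cos φ₂ cos Δλ = (0.8660)(-0.7071) + (0.5000)(0.7071)(-0.5000) = -0.78915,
so c = arccos(-0.78915) = 2.48022 rad.
Distance = R·c = 6371 × 2.4802 ≈ 15801 km.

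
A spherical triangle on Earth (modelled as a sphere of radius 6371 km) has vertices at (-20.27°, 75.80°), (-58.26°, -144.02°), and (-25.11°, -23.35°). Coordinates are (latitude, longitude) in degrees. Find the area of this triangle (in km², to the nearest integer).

Side lengths (central angles): a = 1.4526, b = 1.5589, c = 1.6553 rad; semiperimeter s = 2.3334.
By l'Huilier's theorem, tan(E/4) = √[tan(s/2) tan((s−a)/2) tan((s−b)/2) tan((s−c)/2)], giving spherical excess E = 1.5156 rad.
Area = E·R² = 1.5156 × (6371)² ≈ 61515704 km².

61515704 km²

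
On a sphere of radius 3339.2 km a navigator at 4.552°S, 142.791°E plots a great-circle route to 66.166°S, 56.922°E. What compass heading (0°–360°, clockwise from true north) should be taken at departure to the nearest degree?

Δλ = -85.869° = -1.4987 rad.
y = sin Δλ · cos φ₂ = (-0.9974)(0.4041) = -0.4030
x = cos φ₁ sin φ₂ − sin φ₁ cos φ₂ cos Δλ = (0.9968)(-0.9147) − (-0.0794)(0.4041)(0.0720) = -0.9095
θ = atan2(y, x) = -156.10°; adding 360° gives 204°.

204°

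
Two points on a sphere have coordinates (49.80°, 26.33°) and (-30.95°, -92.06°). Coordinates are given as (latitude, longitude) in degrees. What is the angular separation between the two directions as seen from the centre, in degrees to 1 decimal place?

131.0°

In radians: φ₁ = 0.8692, φ₂ = -0.5402, Δλ = -118.390° = -2.0663 rad.
cos c = sin φ₁ sin φ₂ + cos φ₁ cos φ₂ cos Δλ = (0.7638)(-0.5143) + (0.6455)(0.8576)(-0.4755) = -0.65601,
so c = arccos(-0.65601) = 2.28632 rad.
So the angular separation is 131.0°.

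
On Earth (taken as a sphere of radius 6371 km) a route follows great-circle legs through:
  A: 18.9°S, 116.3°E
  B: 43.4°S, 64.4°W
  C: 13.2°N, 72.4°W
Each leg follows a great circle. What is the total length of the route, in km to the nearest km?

19433 km

Leg A→B: central angle 2.0542 rad, distance 13087.3 km.
Leg B→C: central angle 0.9961 rad, distance 6346.0 km.
Total: 13087.3 + 6346.0 ≈ 19433 km.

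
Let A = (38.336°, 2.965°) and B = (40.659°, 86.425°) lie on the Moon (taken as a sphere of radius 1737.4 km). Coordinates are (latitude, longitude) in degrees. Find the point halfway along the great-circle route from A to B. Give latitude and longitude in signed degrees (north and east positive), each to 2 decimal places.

The central angle between A and B is δ = 1.0793 rad.
With f = 0.5, the slerp weights are sin((1−f)δ)/sin δ = 0.5828 and sin(fδ)/sin δ = 0.5828.
Weighted sum of the unit vectors: (0.5828)·(0.7833,0.0406,0.6203) + (0.5828)·(0.0473,0.7571,0.6516) = (0.4841, 0.4649, 0.7413).
Converting back: φ = atan2(z, √(x²+y²)) = 47.84°, λ = atan2(y, x) = 43.84°.

47.84°, 43.84°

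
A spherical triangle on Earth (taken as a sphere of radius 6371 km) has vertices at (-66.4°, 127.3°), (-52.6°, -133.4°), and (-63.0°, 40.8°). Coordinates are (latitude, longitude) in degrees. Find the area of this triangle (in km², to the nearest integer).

10494385 km²

Side lengths (central angles): a = 1.1224, b = 0.5960, c = 0.8111 rad; semiperimeter s = 1.2648.
By l'Huilier's theorem, tan(E/4) = √[tan(s/2) tan((s−a)/2) tan((s−b)/2) tan((s−c)/2)], giving spherical excess E = 0.2585 rad.
Area = E·R² = 0.2585 × (6371)² ≈ 10494385 km².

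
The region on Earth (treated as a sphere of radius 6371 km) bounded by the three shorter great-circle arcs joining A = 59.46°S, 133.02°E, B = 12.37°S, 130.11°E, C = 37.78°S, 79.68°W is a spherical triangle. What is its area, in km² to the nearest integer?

16153697 km²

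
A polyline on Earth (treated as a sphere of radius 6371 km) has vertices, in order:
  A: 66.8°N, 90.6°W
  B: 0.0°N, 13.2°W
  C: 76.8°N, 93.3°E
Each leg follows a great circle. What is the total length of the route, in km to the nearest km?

Leg A→B: central angle 1.4848 rad, distance 9459.4 km.
Leg B→C: central angle 1.6357 rad, distance 10421.0 km.
Total: 9459.4 + 10421.0 ≈ 19880 km.

19880 km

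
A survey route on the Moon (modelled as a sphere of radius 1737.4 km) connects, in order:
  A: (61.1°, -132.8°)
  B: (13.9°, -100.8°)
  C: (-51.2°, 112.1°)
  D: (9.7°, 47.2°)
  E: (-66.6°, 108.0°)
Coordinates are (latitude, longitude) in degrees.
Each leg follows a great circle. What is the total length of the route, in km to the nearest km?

10832 km

Leg A→B: central angle 0.9171 rad, distance 1593.3 km.
Leg B→C: central angle 2.3433 rad, distance 4071.2 km.
Leg C→D: central angle 1.4397 rad, distance 2501.4 km.
Leg D→E: central angle 1.5344 rad, distance 2665.9 km.
Total: 1593.3 + 4071.2 + 2501.4 + 2665.9 ≈ 10832 km.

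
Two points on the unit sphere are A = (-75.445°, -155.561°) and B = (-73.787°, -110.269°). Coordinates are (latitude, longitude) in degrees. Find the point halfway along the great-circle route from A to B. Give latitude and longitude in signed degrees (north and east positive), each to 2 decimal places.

-75.75°, -131.66°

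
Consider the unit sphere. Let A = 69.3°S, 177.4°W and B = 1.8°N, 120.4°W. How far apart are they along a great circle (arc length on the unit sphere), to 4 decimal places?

With latitudes φ₁ = -69.300°, φ₂ = 1.800° and longitude difference Δλ = 57.000°:
cos c = sin φ₁ sin φ₂ + cos φ₁ cos φ₂ cos Δλ = (-0.9354)(0.0314) + (0.3535)(0.9995)(0.5446) = 0.16304,
so c = arccos(0.16304) = 1.40703 rad.
On the unit sphere the arc length equals the central angle: 1.4070.

1.4070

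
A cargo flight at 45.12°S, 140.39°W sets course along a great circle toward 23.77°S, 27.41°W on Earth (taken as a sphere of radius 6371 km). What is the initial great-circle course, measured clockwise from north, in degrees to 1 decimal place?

122.5°

With φ₁ = -0.7875, φ₂ = -0.4149, Δλ = 1.9719 rad, the forward-azimuth formula gives
θ = atan2( sin Δλ cos φ₂ , cos φ₁ sin φ₂ − sin φ₁ cos φ₂ cos Δλ ) = atan2(0.8425, -0.5376) = 122.54°.
So the initial bearing is 122.5°.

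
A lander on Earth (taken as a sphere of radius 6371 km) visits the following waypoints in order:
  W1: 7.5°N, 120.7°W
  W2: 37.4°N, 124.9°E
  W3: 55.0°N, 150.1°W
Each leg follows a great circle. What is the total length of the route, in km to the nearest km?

Leg W1→W2: central angle 1.8194 rad, distance 11591.7 km.
Leg W2→W3: central angle 1.0036 rad, distance 6394.1 km.
Total: 11591.7 + 6394.1 ≈ 17986 km.

17986 km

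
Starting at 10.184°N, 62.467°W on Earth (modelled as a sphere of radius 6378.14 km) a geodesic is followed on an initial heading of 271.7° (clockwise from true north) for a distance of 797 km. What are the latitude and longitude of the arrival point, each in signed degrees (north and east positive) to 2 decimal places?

10.32°, -69.74°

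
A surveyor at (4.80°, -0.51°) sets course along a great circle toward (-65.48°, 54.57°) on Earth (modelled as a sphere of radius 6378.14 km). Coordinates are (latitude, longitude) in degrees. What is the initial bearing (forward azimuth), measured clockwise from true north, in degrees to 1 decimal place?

159.8°

With φ₁ = 0.0838, φ₂ = -1.1428, Δλ = 0.9613 rad, the forward-azimuth formula gives
θ = atan2( sin Δλ cos φ₂ , cos φ₁ sin φ₂ − sin φ₁ cos φ₂ cos Δλ ) = atan2(0.3403, -0.9265) = 159.83°.
So the initial bearing is 159.8°.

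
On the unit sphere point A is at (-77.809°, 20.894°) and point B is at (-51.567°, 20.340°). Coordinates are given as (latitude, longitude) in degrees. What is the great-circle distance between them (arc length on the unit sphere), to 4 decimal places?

0.4580

With latitudes φ₁ = -77.809°, φ₂ = -51.567° and longitude difference Δλ = -0.554°:
Haversine: a = sin²(Δφ/2) + cos φ₁ cos φ₂ sin²(Δλ/2) = 0.0515 + (0.2112)(0.6216)(0.0000) = 0.05154.
Central angle c = 2·arcsin(√a) = 0.45802 rad.
On the unit sphere the arc length equals the central angle: 0.4580.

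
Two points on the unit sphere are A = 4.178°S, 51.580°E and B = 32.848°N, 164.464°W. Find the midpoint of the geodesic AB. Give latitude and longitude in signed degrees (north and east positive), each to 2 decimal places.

Central angle δ = 2.3703 rad. Interpolating on the sphere with fraction f = 0.5:
P = [sin((1−f)δ)·A + sin(fδ)·B] / sin δ = 1.3292·A + 1.3292·B in Cartesian coordinates,
giving P = (-0.2521, 0.7395, 0.6241), i.e. latitude 38.62°, longitude 108.82°.

38.62°, 108.82°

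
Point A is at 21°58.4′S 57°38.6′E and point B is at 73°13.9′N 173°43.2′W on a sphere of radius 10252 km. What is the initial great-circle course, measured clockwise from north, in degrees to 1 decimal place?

15.4°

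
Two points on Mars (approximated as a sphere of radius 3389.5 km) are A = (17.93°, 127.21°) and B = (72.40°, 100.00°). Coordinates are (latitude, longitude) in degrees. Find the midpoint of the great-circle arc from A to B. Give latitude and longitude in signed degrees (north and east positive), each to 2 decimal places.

The central angle between A and B is δ = 0.9893 rad.
With f = 0.5, the slerp weights are sin((1−f)δ)/sin δ = 0.5681 and sin(fδ)/sin δ = 0.5681.
Weighted sum of the unit vectors: (0.5681)·(-0.5754,0.7577,0.3079) + (0.5681)·(-0.0525,0.2978,0.9532) = (-0.3567, 0.5996, 0.7164).
Converting back: φ = atan2(z, √(x²+y²)) = 45.76°, λ = atan2(y, x) = 120.75°.

45.76°, 120.75°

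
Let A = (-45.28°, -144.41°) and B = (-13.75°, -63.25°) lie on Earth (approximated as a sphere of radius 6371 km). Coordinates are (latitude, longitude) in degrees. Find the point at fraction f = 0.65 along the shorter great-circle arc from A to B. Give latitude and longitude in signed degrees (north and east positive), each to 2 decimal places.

Central angle δ = 1.2933 rad. Interpolating on the sphere with fraction f = 0.65:
P = [sin((1−f)δ)·A + sin(fδ)·B] / sin δ = 0.4548·A + 0.7747·B in Cartesian coordinates,
giving P = (0.0785, -0.8582, -0.5073), i.e. latitude -30.48°, longitude -84.77°.

-30.48°, -84.77°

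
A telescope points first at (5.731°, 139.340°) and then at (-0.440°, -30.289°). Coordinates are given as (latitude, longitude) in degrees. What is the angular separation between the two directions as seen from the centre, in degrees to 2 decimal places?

168.37°

With latitudes φ₁ = 5.731°, φ₂ = -0.440° and longitude difference Δλ = -169.629°:
Haversine: a = sin²(Δφ/2) + cos φ₁ cos φ₂ sin²(Δλ/2) = 0.0029 + (0.9950)(1.0000)(0.9918) = 0.98974.
Central angle c = 2·arcsin(√a) = 2.93868 rad.
So the angular separation is 168.37°.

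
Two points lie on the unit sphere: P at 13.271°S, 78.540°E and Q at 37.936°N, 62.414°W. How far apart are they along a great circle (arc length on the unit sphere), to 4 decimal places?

With latitudes φ₁ = -13.271°, φ₂ = 37.936° and longitude difference Δλ = -140.954°:
cos c = sin φ₁ sin φ₂ + cos φ₁ cos φ₂ cos Δλ = (-0.2296)(0.6148) + (0.9733)(0.7887)(-0.7766) = -0.73730,
so c = arccos(-0.73730) = 2.39987 rad.
On the unit sphere the arc length equals the central angle: 2.3999.

2.3999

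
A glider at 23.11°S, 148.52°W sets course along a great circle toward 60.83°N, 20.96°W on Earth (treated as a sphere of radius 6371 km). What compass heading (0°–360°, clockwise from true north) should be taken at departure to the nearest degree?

With φ₁ = -0.4033, φ₂ = 1.0617, Δλ = 2.2263 rad, the forward-azimuth formula gives
θ = atan2( sin Δλ cos φ₂ , cos φ₁ sin φ₂ − sin φ₁ cos φ₂ cos Δλ ) = atan2(0.3864, 0.6865) = 29.37°.
So the initial bearing is 29°.

29°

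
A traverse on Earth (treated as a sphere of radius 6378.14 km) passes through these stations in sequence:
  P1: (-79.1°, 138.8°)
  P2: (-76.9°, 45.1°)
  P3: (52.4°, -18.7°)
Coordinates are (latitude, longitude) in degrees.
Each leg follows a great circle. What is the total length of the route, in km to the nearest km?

17010 km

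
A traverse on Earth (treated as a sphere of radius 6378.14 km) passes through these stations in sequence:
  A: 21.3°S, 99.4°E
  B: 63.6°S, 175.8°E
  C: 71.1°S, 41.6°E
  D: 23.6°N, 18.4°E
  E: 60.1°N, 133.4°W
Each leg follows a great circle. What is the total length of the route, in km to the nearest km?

32942 km

Leg A→B: central angle 1.1343 rad, distance 7234.6 km.
Leg B→C: central angle 0.7272 rad, distance 4638.5 km.
Leg C→D: central angle 1.6769 rad, distance 10695.7 km.
Leg D→E: central angle 1.6263 rad, distance 10373.0 km.
Total: 7234.6 + 4638.5 + 10695.7 + 10373.0 ≈ 32942 km.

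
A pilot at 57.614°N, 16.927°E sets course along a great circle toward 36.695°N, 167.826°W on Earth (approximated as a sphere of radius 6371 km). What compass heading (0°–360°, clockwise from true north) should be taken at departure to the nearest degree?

With φ₁ = 1.0056, φ₂ = 0.6404, Δλ = 3.0586 rad, the forward-azimuth formula gives
θ = atan2( sin Δλ cos φ₂ , cos φ₁ sin φ₂ − sin φ₁ cos φ₂ cos Δλ ) = atan2(0.0664, 0.9948) = 3.82°.
So the initial bearing is 4°.

4°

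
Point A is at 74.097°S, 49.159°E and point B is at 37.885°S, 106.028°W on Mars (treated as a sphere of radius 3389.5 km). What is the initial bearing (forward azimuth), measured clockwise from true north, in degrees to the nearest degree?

201°

With φ₁ = -1.2932, φ₂ = -0.6612, Δλ = -2.7085 rad, the forward-azimuth formula gives
θ = atan2( sin Δλ cos φ₂ , cos φ₁ sin φ₂ − sin φ₁ cos φ₂ cos Δλ ) = atan2(-0.3312, -0.8572) = -158.87°.
Adding 360° brings this into [0°, 360°): 201°.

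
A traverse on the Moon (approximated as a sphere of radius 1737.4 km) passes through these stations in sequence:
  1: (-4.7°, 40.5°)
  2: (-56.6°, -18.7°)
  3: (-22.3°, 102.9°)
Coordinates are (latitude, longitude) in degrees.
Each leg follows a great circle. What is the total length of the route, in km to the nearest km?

4751 km

Leg 1→2: central angle 1.2139 rad, distance 2109.1 km.
Leg 2→3: central angle 1.5209 rad, distance 2642.3 km.
Total: 2109.1 + 2642.3 ≈ 4751 km.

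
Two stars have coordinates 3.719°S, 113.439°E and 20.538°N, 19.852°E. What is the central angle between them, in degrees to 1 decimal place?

With latitudes φ₁ = -3.719°, φ₂ = 20.538° and longitude difference Δλ = -93.587°:
Haversine: a = sin²(Δφ/2) + cos φ₁ cos φ₂ sin²(Δλ/2) = 0.0441 + (0.9979)(0.9364)(0.5313) = 0.54061.
Central angle c = 2·arcsin(√a) = 1.65211 rad.
So the angular separation is 94.7°.

94.7°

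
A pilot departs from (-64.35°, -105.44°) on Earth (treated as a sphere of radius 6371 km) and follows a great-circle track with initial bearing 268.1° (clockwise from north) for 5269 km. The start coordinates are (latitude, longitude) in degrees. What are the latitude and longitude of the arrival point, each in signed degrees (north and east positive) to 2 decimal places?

-38.38°, -175.21°

Angular distance δ = d/R = 5269/6371 = 0.82703 rad; initial bearing θ = 4.6792 rad.
sin φ₂ = sin φ₁ cos δ + cos φ₁ sin δ cos θ = (-0.9015)(0.6771) + (0.4329)(0.7359)(-0.0332) = -0.6209, so φ₂ = -38.38°.
Δλ = atan2(sin θ sin δ cos φ₁, cos δ − sin φ₁ sin φ₂) = atan2(-0.3184, 0.1173) = -69.768°.
λ₂ = -105.440° − 69.768° = -175.21°.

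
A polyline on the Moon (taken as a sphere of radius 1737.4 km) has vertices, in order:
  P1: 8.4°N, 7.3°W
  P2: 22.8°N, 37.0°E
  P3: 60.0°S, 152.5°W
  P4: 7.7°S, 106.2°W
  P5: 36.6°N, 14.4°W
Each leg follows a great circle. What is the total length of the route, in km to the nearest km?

Leg P1→P2: central angle 0.7823 rad, distance 1359.1 km.
Leg P2→P3: central angle 2.4819 rad, distance 4312.1 km.
Leg P3→P4: central angle 1.0946 rad, distance 1901.8 km.
Leg P4→P5: central angle 1.6759 rad, distance 2911.6 km.
Total: 1359.1 + 4312.1 + 1901.8 + 2911.6 ≈ 10485 km.

10485 km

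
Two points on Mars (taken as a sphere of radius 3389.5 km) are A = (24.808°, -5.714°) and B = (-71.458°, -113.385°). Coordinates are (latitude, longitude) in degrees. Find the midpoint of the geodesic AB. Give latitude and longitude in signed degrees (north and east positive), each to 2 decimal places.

Central angle δ = 2.0776 rad. Interpolating on the sphere with fraction f = 0.5:
P = [sin((1−f)δ)·A + sin(fδ)·B] / sin δ = 0.9857·A + 0.9857·B in Cartesian coordinates,
giving P = (0.7659, -0.3768, -0.5210), i.e. latitude -31.40°, longitude -26.20°.

-31.40°, -26.20°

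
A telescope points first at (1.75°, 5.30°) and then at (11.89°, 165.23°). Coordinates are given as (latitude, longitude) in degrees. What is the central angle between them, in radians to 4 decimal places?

With latitudes φ₁ = 1.750°, φ₂ = 11.890° and longitude difference Δλ = 159.930°:
Haversine: a = sin²(Δφ/2) + cos φ₁ cos φ₂ sin²(Δλ/2) = 0.0078 + (0.9995)(0.9785)(0.9696) = 0.95620.
Central angle c = 2·arcsin(√a) = 2.71991 rad.
So the angular separation is 2.7199 rad.

2.7199 rad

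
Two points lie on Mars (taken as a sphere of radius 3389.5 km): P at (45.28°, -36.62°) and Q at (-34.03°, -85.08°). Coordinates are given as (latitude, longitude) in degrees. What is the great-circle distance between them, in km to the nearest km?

5361 km

Let φ₁ = 0.7903 rad, φ₂ = -0.5939 rad, and Δλ = -0.8458 rad.
cos c = sin φ₁ sin φ₂ + cos φ₁ cos φ₂ cos Δλ = (0.7106)(-0.5596) + (0.7036)(0.8287)(0.6631) = -0.01094,
so c = arccos(-0.01094) = 1.58174 rad.
Distance = R·c = 3389.5 × 1.5817 ≈ 5361 km.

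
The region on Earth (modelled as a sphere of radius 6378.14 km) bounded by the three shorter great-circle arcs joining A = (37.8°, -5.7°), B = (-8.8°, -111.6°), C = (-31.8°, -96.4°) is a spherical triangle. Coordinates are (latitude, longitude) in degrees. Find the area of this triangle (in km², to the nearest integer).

26793565 km²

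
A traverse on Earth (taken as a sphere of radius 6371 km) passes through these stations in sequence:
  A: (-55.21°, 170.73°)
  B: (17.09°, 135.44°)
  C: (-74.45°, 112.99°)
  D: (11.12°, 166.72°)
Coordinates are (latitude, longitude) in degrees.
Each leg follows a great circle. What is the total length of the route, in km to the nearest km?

29202 km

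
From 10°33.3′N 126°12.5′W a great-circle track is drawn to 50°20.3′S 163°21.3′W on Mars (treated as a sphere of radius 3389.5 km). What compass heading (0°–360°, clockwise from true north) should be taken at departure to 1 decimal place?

With φ₁ = 0.1842, φ₂ = -0.8786, Δλ = -0.6483 rad, the forward-azimuth formula gives
θ = atan2( sin Δλ cos φ₂ , cos φ₁ sin φ₂ − sin φ₁ cos φ₂ cos Δλ ) = atan2(-0.3854, -0.8500) = -155.61°.
Adding 360° brings this into [0°, 360°): 204.4°.

204.4°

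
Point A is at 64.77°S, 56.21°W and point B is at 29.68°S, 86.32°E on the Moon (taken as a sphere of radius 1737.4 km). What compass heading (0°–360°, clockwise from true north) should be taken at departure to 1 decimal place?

147.7°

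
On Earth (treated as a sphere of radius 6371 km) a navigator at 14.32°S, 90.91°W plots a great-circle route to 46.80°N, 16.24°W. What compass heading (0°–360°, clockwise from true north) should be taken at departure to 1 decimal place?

With φ₁ = -0.2499, φ₂ = 0.8168, Δλ = 1.3032 rad, the forward-azimuth formula gives
θ = atan2( sin Δλ cos φ₂ , cos φ₁ sin φ₂ − sin φ₁ cos φ₂ cos Δλ ) = atan2(0.6602, 0.7511) = 41.32°.
So the initial bearing is 41.3°.

41.3°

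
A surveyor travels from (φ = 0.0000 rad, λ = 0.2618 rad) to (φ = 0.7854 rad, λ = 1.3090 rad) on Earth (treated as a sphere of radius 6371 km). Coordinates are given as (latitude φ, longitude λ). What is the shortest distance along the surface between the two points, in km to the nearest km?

7705 km

Let φ₁ = 0.0000 rad, φ₂ = 0.7854 rad, and Δλ = 1.0472 rad.
cos c = sin φ₁ sin φ₂ + cos φ₁ cos φ₂ cos Δλ = (0.0000)(0.7071) + (1.0000)(0.7071)(0.5000) = 0.35355,
so c = arccos(0.35355) = 1.20943 rad.
Distance = R·c = 6371 × 1.2094 ≈ 7705 km.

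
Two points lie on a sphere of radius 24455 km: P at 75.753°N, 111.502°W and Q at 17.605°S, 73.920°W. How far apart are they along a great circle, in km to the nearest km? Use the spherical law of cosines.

41042 km

Let φ₁ = 1.3221 rad, φ₂ = -0.3073 rad, and Δλ = 0.6559 rad.
cos c = sin φ₁ sin φ₂ + cos φ₁ cos φ₂ cos Δλ = (0.9692)(-0.3025) + (0.2461)(0.9532)(0.7925) = -0.10725,
so c = arccos(-0.10725) = 1.67826 rad.
Distance = R·c = 24455 × 1.6783 ≈ 41042 km.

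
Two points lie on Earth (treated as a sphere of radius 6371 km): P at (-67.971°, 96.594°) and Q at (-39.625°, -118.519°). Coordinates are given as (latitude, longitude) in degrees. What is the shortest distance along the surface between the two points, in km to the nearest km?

7696 km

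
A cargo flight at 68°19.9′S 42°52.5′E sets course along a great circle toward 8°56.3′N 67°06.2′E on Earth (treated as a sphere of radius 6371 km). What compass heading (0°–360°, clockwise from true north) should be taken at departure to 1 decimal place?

24.4°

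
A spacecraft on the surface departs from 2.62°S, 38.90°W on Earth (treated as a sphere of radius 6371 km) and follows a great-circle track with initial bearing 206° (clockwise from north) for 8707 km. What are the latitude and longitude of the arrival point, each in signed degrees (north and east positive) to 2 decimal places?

Angular distance δ = d/R = 8707/6371 = 1.36666 rad; initial bearing θ = 3.5954 rad.
sin φ₂ = sin φ₁ cos δ + cos φ₁ sin δ cos θ = (-0.0457)(0.2027) + (0.9990)(0.9792)(-0.8988) = -0.8885, so φ₂ = -62.68°.
Δλ = atan2(sin θ sin δ cos φ₁, cos δ − sin φ₁ sin φ₂) = atan2(-0.4288, 0.1621) = -69.292°.
λ₂ = -38.900° − 69.292° = -108.19°.

-62.68°, -108.19°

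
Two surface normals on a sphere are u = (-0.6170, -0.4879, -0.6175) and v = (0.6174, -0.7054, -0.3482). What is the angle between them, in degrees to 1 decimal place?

79.7°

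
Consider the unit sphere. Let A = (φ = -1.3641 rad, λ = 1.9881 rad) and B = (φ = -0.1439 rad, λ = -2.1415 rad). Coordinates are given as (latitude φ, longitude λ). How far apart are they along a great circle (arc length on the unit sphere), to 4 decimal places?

With latitudes φ₁ = -78.157°, φ₂ = -8.245° and longitude difference Δλ = 123.391°:
Haversine: a = sin²(Δφ/2) + cos φ₁ cos φ₂ sin²(Δλ/2) = 0.3283 + (0.2052)(0.9897)(0.7752) = 0.48571.
Central angle c = 2·arcsin(√a) = 1.54222 rad.
On the unit sphere the arc length equals the central angle: 1.5422.

1.5422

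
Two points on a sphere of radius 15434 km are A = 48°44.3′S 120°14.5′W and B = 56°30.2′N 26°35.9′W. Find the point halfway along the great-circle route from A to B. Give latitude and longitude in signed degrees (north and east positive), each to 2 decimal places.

The central angle between A and B is δ = 2.2784 rad.
With f = 0.5, the slerp weights are sin((1−f)δ)/sin δ = 1.1952 and sin(fδ)/sin δ = 1.1952.
Weighted sum of the unit vectors: (1.1952)·(-0.3322,-0.5697,-0.7517) + (1.1952)·(0.4935,-0.2471,0.8339) = (0.1928, -0.9763, 0.0983).
Converting back: φ = atan2(z, √(x²+y²)) = 5.64°, λ = atan2(y, x) = -78.83°.

5.64°, -78.83°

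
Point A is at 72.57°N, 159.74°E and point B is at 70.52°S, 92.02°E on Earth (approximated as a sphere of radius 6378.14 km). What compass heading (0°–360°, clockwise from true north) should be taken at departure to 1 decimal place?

Δλ = -67.720° = -1.1819 rad.
y = sin Δλ · cos φ₂ = (-0.9253)(0.3335) = -0.3086
x = cos φ₁ sin φ₂ − sin φ₁ cos φ₂ cos Δλ = (0.2995)(-0.9428) − (0.9541)(0.3335)(0.3791) = -0.4030
θ = atan2(y, x) = -142.56°; adding 360° gives 217.4°.

217.4°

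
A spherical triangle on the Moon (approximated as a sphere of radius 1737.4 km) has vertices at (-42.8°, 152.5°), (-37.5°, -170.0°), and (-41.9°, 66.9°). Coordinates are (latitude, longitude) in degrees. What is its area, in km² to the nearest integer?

Side lengths (central angles): a = 1.4866, b = 1.0522, c = 0.5045 rad; semiperimeter s = 1.5216.
By l'Huilier's theorem, tan(E/4) = √[tan(s/2) tan((s−a)/2) tan((s−b)/2) tan((s−c)/2)], giving spherical excess E = 0.1885 rad.
Area = E·R² = 0.1885 × (1737.4)² ≈ 568867 km².

568867 km²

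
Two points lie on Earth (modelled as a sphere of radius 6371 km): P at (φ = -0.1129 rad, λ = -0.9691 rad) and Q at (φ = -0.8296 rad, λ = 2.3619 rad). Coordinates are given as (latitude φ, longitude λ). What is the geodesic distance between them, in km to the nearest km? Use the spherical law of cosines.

13916 km

With latitudes φ₁ = -6.469°, φ₂ = -47.533° and longitude difference Δλ = -169.148°:
cos c = sin φ₁ sin φ₂ + cos φ₁ cos φ₂ cos Δλ = (-0.1127)(-0.7377) + (0.9936)(0.6752)(-0.9821) = -0.57577,
so c = arccos(-0.57577) = 2.18434 rad.
Distance = R·c = 6371 × 2.1843 ≈ 13916 km.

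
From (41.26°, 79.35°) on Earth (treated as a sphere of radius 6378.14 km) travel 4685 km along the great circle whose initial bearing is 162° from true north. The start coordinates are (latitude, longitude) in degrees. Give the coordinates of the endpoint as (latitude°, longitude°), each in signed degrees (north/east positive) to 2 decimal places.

Angular distance δ = d/R = 4685/6378.14 = 0.73454 rad; initial bearing θ = 2.8274 rad.
sin φ₂ = sin φ₁ cos δ + cos φ₁ sin δ cos θ = (0.6595)(0.7421) + (0.7517)(0.6702)(-0.9511) = 0.0102, so φ₂ = 0.59°.
Δλ = atan2(sin θ sin δ cos φ₁, cos δ − sin φ₁ sin φ₂) = atan2(0.1557, 0.7354) = 11.954°.
λ₂ = 79.350° + 11.954° = 91.30°.

0.59°, 91.30°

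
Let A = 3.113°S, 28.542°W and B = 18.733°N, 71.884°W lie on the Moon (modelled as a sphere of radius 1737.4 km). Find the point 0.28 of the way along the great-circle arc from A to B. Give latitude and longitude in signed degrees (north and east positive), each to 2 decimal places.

Central angle δ = 0.8362 rad. Interpolating on the sphere with fraction f = 0.28:
P = [sin((1−f)δ)·A + sin(fδ)·B] / sin δ = 0.7632·A + 0.3126·B in Cartesian coordinates,
giving P = (0.7615, -0.6455, 0.0590), i.e. latitude 3.38°, longitude -40.29°.

3.38°, -40.29°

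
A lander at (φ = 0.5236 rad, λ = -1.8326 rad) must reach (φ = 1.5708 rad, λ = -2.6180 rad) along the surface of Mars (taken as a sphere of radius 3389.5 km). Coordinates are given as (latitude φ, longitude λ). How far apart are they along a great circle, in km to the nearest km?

3549 km

In radians: φ₁ = 0.5236, φ₂ = 1.5708, Δλ = -45.000° = -0.7854 rad.
cos c = sin φ₁ sin φ₂ + cos φ₁ cos φ₂ cos Δλ = (0.5000)(1.0000) + (0.8660)(-0.0000)(0.7071) = 0.50000,
so c = arccos(0.50000) = 1.04720 rad.
Distance = R·c = 3389.5 × 1.0472 ≈ 3549 km.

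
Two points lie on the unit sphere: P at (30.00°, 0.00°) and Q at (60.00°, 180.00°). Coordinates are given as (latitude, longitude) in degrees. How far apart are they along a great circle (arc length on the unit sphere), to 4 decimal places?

1.5708

With latitudes φ₁ = 30.000°, φ₂ = 60.000° and longitude difference Δλ = -180.000°:
Haversine: a = sin²(Δφ/2) + cos φ₁ cos φ₂ sin²(Δλ/2) = 0.0670 + (0.8660)(0.5000)(1.0000) = 0.50000.
Central angle c = 2·arcsin(√a) = 1.57080 rad.
On the unit sphere the arc length equals the central angle: 1.5708.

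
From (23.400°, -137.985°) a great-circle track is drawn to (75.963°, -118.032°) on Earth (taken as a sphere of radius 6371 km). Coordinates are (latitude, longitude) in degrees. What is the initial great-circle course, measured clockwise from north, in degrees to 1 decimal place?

With φ₁ = 0.4084, φ₂ = 1.3258, Δλ = 0.3482 rad, the forward-azimuth formula gives
θ = atan2( sin Δλ cos φ₂ , cos φ₁ sin φ₂ − sin φ₁ cos φ₂ cos Δλ ) = atan2(0.0828, 0.7998) = 5.91°.
So the initial bearing is 5.9°.

5.9°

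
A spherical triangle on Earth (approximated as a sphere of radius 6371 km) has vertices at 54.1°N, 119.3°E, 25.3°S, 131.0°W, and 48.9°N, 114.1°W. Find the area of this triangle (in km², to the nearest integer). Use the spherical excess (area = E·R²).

43158356 km²

Side lengths (central angles): a = 1.3216, b = 1.1804, c = 2.1234 rad; semiperimeter s = 2.3127.
By l'Huilier's theorem, tan(E/4) = √[tan(s/2) tan((s−a)/2) tan((s−b)/2) tan((s−c)/2)], giving spherical excess E = 1.0633 rad.
Area = E·R² = 1.0633 × (6371)² ≈ 43158356 km².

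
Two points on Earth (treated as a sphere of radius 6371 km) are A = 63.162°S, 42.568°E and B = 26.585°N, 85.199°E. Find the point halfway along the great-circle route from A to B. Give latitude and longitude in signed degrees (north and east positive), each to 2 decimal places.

-19.39°, 71.20°

The central angle between A and B is δ = 1.6733 rad.
With f = 0.5, the slerp weights are sin((1−f)δ)/sin δ = 0.7463 and sin(fδ)/sin δ = 0.7463.
Weighted sum of the unit vectors: (0.7463)·(0.3325,0.3054,-0.8923) + (0.7463)·(0.0748,0.8911,0.4475) = (0.3040, 0.8930, -0.3319).
Converting back: φ = atan2(z, √(x²+y²)) = -19.39°, λ = atan2(y, x) = 71.20°.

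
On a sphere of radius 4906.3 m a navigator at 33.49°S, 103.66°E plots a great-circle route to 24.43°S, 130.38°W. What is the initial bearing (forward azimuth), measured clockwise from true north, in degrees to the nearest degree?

131°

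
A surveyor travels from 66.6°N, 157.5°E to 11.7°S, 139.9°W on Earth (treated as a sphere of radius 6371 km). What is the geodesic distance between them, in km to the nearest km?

10053 km

In radians: φ₁ = 1.1624, φ₂ = -0.2042, Δλ = 62.600° = 1.0926 rad.
cos c = sin φ₁ sin φ₂ + cos φ₁ cos φ₂ cos Δλ = (0.9178)(-0.2028) + (0.3971)(0.9792)(0.4602) = -0.00714,
so c = arccos(-0.00714) = 1.57794 rad.
Distance = R·c = 6371 × 1.5779 ≈ 10053 km.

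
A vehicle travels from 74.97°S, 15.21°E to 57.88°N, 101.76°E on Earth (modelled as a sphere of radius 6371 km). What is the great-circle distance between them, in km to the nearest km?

16019 km

With latitudes φ₁ = -74.970°, φ₂ = 57.880° and longitude difference Δλ = 86.550°:
cos c = sin φ₁ sin φ₂ + cos φ₁ cos φ₂ cos Δλ = (-0.9658)(0.8469) + (0.2593)(0.5317)(0.0602) = -0.80967,
so c = arccos(-0.80967) = 2.51438 rad.
Distance = R·c = 6371 × 2.5144 ≈ 16019 km.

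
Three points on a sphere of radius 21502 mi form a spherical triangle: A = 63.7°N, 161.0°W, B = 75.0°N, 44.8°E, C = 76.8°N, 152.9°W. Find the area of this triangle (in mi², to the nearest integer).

Side lengths (central angles): a = 0.4862, b = 0.2330, c = 0.7033 rad; semiperimeter s = 0.7113.
By l'Huilier's theorem, tan(E/4) = √[tan(s/2) tan((s−a)/2) tan((s−b)/2) tan((s−c)/2)], giving spherical excess E = 0.0256 rad.
Area = E·R² = 0.0256 × (21502)² ≈ 11814674 mi².

11814674 mi²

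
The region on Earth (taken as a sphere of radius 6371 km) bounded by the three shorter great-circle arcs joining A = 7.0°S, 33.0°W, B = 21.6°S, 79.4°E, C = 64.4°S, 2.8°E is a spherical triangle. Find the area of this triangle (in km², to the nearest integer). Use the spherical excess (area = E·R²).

30847815 km²

Side lengths (central angles): a = 1.1317, b = 1.0953, c = 1.8826 rad; semiperimeter s = 2.0549.
By l'Huilier's theorem, tan(E/4) = √[tan(s/2) tan((s−a)/2) tan((s−b)/2) tan((s−c)/2)], giving spherical excess E = 0.7600 rad.
Area = E·R² = 0.7600 × (6371)² ≈ 30847815 km².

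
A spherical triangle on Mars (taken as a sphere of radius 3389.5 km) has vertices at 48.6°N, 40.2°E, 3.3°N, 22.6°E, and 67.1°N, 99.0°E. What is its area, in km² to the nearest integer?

Side lengths (central angles): a = 1.4259, b = 0.6018, c = 0.8332 rad; semiperimeter s = 1.4305.
By l'Huilier's theorem, tan(E/4) = √[tan(s/2) tan((s−a)/2) tan((s−b)/2) tan((s−c)/2)], giving spherical excess E = 0.0656 rad.
Area = E·R² = 0.0656 × (3389.5)² ≈ 753696 km².

753696 km²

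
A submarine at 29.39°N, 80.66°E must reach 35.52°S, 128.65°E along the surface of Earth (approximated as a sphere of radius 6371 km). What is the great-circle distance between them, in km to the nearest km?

In radians: φ₁ = 0.5130, φ₂ = -0.6199, Δλ = 47.990° = 0.8376 rad.
Haversine: a = sin²(Δφ/2) + cos φ₁ cos φ₂ sin²(Δλ/2) = 0.2880 + (0.8713)(0.8139)(0.1654) = 0.40525.
Central angle c = 2·arcsin(√a) = 1.38015 rad.
Distance = R·c = 6371 × 1.3802 ≈ 8793 km.

8793 km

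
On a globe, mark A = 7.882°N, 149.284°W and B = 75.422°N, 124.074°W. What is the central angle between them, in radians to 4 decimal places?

1.2044 rad

With latitudes φ₁ = 7.882°, φ₂ = 75.422° and longitude difference Δλ = 25.210°:
Haversine: a = sin²(Δφ/2) + cos φ₁ cos φ₂ sin²(Δλ/2) = 0.3090 + (0.9906)(0.2517)(0.0476) = 0.32085.
Central angle c = 2·arcsin(√a) = 1.20436 rad.
So the angular separation is 1.2044 rad.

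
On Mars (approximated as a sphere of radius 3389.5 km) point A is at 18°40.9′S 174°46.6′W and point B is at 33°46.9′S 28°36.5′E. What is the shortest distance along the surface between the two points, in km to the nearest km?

7276 km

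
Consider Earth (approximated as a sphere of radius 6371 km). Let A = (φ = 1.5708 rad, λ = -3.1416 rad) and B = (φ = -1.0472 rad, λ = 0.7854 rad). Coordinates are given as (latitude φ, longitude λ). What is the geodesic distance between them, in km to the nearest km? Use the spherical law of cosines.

With latitudes φ₁ = 90.000°, φ₂ = -60.000° and longitude difference Δλ = -134.999°:
cos c = sin φ₁ sin φ₂ + cos φ₁ cos φ₂ cos Δλ = (1.0000)(-0.8660) + (-0.0000)(0.5000)(-0.7071) = -0.86603,
so c = arccos(-0.86603) = 2.61799 rad.
Distance = R·c = 6371 × 2.6180 ≈ 16679 km.

16679 km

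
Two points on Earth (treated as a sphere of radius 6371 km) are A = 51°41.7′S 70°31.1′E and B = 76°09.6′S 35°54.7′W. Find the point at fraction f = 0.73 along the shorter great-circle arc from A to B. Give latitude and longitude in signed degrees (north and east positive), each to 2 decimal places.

-77.31°, 17.42°

Central angle δ = 0.7670 rad. Interpolating on the sphere with fraction f = 0.73:
P = [sin((1−f)δ)·A + sin(fδ)·B] / sin δ = 0.2963·A + 0.7653·B in Cartesian coordinates,
giving P = (0.2095, 0.0658, -0.9756), i.e. latitude -77.31°, longitude 17.42°.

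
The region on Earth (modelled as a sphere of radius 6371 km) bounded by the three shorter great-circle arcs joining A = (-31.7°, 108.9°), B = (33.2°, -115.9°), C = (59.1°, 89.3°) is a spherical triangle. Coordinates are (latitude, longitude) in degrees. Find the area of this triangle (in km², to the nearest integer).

95923605 km²

Side lengths (central angles): a = 1.4897, b = 1.6101, c = 2.4863 rad; semiperimeter s = 2.7931.
By l'Huilier's theorem, tan(E/4) = √[tan(s/2) tan((s−a)/2) tan((s−b)/2) tan((s−c)/2)], giving spherical excess E = 2.3633 rad.
Area = E·R² = 2.3633 × (6371)² ≈ 95923605 km².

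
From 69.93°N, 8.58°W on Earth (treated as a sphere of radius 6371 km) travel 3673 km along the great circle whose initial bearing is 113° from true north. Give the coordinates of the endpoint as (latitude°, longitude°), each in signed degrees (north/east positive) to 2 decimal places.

45.59°, 37.23°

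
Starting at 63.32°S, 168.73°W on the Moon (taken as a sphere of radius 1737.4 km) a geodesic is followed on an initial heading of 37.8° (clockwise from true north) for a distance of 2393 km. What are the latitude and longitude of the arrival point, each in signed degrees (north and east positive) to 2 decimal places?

Angular distance δ = d/R = 2393/1737.4 = 1.37735 rad; initial bearing θ = 0.6597 rad.
sin φ₂ = sin φ₁ cos δ + cos φ₁ sin δ cos θ = (-0.8935)(0.1922) + (0.4490)(0.9813)(0.7902) = 0.1764, so φ₂ = 10.16°.
Δλ = atan2(sin θ sin δ cos φ₁, cos δ − sin φ₁ sin φ₂) = atan2(0.2701, 0.3499) = 37.666°.
λ₂ = -168.730° + 37.666° = -131.06°.

10.16°, -131.06°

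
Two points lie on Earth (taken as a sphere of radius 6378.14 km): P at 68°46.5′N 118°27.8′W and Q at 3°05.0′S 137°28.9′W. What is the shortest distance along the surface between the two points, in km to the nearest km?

8131 km

Let φ₁ = 1.2004 rad, φ₂ = -0.0538 rad, and Δλ = -0.3319 rad.
Haversine: a = sin²(Δφ/2) + cos φ₁ cos φ₂ sin²(Δλ/2) = 0.3443 + (0.3620)(0.9986)(0.0273) = 0.35418.
Central angle c = 2·arcsin(√a) = 1.27486 rad.
Distance = R·c = 6378.14 × 1.2749 ≈ 8131 km.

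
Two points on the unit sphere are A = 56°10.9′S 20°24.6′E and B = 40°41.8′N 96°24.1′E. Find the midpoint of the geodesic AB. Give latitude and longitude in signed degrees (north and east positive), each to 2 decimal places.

The central angle between A and B is δ = 2.0259 rad.
With f = 0.5, the slerp weights are sin((1−f)δ)/sin δ = 0.9446 and sin(fδ)/sin δ = 0.9446.
Weighted sum of the unit vectors: (0.9446)·(0.5216,0.1941,-0.8308) + (0.9446)·(-0.0845,0.7534,0.6521) = (0.4129, 0.8950, -0.1688).
Converting back: φ = atan2(z, √(x²+y²)) = -9.72°, λ = atan2(y, x) = 65.24°.

-9.72°, 65.24°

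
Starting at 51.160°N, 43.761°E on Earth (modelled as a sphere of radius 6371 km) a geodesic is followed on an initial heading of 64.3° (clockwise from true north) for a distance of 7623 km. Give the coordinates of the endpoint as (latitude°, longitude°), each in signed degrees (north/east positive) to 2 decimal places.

Angular distance δ = d/R = 7623/6371 = 1.19652 rad; initial bearing θ = 1.1222 rad.
sin φ₂ = sin φ₁ cos δ + cos φ₁ sin δ cos θ = (0.7789)(0.3656) + (0.6271)(0.9308)(0.4337) = 0.5379, so φ₂ = 32.54°.
Δλ = atan2(sin θ sin δ cos φ₁, cos δ − sin φ₁ sin φ₂) = atan2(0.5260, -0.0534) = 95.794°.
λ₂ = 43.761° + 95.794° = 139.56°.

32.54°, 139.56°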